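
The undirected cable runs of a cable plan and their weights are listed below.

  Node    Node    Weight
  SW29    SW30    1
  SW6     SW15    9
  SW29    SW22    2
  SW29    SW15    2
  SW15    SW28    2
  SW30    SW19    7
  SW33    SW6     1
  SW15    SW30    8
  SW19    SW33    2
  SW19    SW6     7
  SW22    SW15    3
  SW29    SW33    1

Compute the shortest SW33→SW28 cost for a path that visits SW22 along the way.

Best SW33 to SW22: SW33 → SW29 → SW22 costing 3
Best SW22 to SW28: SW22 → SW15 → SW28 costing 5
Total via SW22: 3 + 5 = 8.

8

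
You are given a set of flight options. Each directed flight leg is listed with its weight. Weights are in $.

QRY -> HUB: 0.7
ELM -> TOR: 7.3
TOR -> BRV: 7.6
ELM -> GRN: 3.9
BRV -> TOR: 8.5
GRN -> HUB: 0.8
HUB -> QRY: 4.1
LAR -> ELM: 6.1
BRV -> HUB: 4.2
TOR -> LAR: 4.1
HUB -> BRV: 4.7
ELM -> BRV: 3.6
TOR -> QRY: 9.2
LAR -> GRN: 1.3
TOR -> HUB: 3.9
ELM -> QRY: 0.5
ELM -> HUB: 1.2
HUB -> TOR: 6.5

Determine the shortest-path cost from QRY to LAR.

Enumerating some paths:
QRY–HUB–BRV–TOR–LAR: 0.7+4.7+8.5+4.1 = 18
QRY–HUB–TOR–LAR: 0.7+6.5+4.1 = 11.3
The minimum is $11.3 via QRY–HUB–TOR–LAR.

$11.3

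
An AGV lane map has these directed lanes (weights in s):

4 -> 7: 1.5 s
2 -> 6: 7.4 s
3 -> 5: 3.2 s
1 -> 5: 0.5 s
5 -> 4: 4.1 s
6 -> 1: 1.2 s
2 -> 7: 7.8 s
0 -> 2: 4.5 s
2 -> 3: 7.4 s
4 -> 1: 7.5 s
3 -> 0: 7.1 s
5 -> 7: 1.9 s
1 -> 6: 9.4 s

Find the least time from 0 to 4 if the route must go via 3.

19.2 s

Shortest 0→3: 0 → 2 → 3 = 11.9
Best 3 to 4: 3 → 5 → 4 costing 7.3
Total via 3: 11.9 + 7.3 = 19.2 s.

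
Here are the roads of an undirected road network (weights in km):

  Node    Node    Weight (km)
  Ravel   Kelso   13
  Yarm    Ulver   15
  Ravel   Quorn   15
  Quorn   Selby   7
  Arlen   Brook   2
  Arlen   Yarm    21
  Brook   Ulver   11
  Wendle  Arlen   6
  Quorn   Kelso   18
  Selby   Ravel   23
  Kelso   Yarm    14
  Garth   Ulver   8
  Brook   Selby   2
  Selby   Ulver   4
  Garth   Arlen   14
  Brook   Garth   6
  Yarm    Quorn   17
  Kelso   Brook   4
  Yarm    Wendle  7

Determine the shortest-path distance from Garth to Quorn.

15 km

Enumerating some paths:
Garth → Arlen → Brook → Selby → Quorn: 14+2+2+7 = 25
Garth → Ulver → Selby → Quorn: 8+4+7 = 19
Garth → Brook → Selby → Quorn: 6+2+7 = 15
Cheapest is Garth → Brook → Selby → Quorn at 15 km.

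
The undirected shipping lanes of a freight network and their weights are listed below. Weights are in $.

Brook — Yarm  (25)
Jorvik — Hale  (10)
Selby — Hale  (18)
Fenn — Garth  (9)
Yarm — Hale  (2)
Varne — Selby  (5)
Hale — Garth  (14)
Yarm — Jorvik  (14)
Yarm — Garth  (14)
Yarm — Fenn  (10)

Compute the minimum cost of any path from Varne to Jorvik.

Enumerating some paths:
Varne - Selby - Hale - Garth - Yarm - Jorvik: 5+18+14+14+14 = 65
Varne - Selby - Hale - Yarm - Jorvik: 5+18+2+14 = 39
Varne - Selby - Hale - Jorvik: 5+18+10 = 33
Varne - Selby - Hale - Garth - Fenn - Yarm - Jorvik: 5+18+14+9+10+14 = 70
The minimum is $33 via Varne - Selby - Hale - Jorvik.

$33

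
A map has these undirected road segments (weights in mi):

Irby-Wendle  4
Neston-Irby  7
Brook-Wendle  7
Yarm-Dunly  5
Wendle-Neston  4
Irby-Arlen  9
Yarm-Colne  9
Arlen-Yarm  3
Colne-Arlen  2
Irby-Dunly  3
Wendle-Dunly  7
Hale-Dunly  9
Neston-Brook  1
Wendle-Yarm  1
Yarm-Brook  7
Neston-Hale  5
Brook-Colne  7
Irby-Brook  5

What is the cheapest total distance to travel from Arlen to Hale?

13 mi

Running Dijkstra from Arlen:
Arlen: 0
Colne: 2  (via Arlen)
Yarm: 3  (via Arlen)
Wendle: 4  (via Yarm)
Irby: 8  (via Wendle)
Neston: 8  (via Wendle)
Dunly: 8  (via Yarm)
Brook: 9  (via Colne)
Hale: 13  (via Neston)
Shortest route: Arlen–Yarm–Wendle–Neston–Hale = 13 mi.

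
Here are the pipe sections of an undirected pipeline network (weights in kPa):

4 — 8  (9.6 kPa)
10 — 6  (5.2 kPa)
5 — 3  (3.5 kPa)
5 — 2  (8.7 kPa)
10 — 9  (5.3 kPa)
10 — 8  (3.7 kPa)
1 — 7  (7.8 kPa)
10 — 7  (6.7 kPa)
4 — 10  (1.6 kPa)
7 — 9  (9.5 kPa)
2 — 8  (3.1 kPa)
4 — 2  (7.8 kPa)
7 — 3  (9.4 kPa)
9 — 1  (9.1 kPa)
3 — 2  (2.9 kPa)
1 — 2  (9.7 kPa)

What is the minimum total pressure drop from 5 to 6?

18.4 kPa

Candidate routes:
5 - 2 - 8 - 10 - 6: 8.7+3.1+3.7+5.2 = 20.7
5 - 3 - 2 - 8 - 10 - 6: 3.5+2.9+3.1+3.7+5.2 = 18.4
5 - 3 - 2 - 4 - 10 - 6: 3.5+2.9+7.8+1.6+5.2 = 21
The minimum is 18.4 kPa via 5 - 3 - 2 - 8 - 10 - 6.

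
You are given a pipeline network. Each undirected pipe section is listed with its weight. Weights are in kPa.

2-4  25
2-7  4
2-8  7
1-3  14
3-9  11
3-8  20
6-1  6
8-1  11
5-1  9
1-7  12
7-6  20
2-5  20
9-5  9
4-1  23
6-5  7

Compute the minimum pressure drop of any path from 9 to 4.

41 kPa

Compare a few routes:
9–5–1–4: 9+9+23 = 41
9–5–6–1–4: 9+7+6+23 = 45
9–3–1–4: 11+14+23 = 48
The minimum is 41 kPa via 9–5–1–4.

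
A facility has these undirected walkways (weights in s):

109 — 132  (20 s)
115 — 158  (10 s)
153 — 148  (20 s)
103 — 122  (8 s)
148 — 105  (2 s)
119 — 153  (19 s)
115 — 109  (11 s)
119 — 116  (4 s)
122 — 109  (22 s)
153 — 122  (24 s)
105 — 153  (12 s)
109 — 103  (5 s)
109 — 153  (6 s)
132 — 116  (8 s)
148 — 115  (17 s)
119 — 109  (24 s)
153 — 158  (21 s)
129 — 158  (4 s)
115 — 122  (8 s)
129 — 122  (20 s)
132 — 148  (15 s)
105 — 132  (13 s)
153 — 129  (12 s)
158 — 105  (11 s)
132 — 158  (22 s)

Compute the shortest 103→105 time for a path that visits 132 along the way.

38 s

Shortest 103→132: 103 → 109 → 132 = 25
Best 132 to 105: 132 → 105 costing 13
Total via 132: 25 + 13 = 38 s.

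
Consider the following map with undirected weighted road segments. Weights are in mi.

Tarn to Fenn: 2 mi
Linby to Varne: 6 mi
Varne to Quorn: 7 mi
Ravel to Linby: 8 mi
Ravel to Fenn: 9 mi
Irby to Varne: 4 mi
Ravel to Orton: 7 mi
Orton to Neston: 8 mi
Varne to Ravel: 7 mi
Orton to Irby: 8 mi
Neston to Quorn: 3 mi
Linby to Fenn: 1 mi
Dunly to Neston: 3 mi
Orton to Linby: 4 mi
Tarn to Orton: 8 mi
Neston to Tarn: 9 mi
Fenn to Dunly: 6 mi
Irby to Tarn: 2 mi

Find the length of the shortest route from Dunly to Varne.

13 mi

Enumerating some paths:
Dunly - Neston - Quorn - Varne: 3+3+7 = 13
Dunly - Neston - Tarn - Irby - Varne: 3+9+2+4 = 18
Dunly - Fenn - Tarn - Irby - Varne: 6+2+2+4 = 14
Cheapest is Dunly - Neston - Quorn - Varne at 13 mi.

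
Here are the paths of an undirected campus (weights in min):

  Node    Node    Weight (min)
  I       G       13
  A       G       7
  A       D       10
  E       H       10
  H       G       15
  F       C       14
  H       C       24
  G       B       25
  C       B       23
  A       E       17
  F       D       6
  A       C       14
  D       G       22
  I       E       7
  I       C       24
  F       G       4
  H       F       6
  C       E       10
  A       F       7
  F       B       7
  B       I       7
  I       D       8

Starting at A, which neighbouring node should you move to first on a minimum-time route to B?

Enumerating some paths:
A → D → F → B: 10+6+7 = 23
A → G → F → B: 7+4+7 = 18
A → F → B: 7+7 = 14
Cheapest is A → F → B at 14 min.
So from A the first move is to F.

F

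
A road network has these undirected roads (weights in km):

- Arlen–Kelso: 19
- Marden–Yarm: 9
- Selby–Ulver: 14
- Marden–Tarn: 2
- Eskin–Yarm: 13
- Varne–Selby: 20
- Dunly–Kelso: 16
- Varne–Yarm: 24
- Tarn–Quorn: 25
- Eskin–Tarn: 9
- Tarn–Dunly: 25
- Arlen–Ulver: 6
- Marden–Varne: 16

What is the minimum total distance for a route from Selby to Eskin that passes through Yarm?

57 km

Shortest Selby→Yarm: Selby–Varne–Yarm = 44
Best Yarm to Eskin: Yarm–Eskin costing 13
Total via Yarm: 44 + 13 = 57 km.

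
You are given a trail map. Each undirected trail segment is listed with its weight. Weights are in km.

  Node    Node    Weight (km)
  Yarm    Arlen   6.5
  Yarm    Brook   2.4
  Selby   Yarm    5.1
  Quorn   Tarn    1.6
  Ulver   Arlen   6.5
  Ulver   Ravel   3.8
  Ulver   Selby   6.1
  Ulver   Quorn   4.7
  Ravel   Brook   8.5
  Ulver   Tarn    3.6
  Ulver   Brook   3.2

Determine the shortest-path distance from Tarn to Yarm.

9.2 km

Enumerating some paths:
Tarn - Ulver - Brook - Yarm: 3.6+3.2+2.4 = 9.2
Tarn - Ulver - Selby - Yarm: 3.6+6.1+5.1 = 14.8
Tarn - Quorn - Ulver - Brook - Yarm: 1.6+4.7+3.2+2.4 = 11.9
The minimum is 9.2 km via Tarn - Ulver - Brook - Yarm.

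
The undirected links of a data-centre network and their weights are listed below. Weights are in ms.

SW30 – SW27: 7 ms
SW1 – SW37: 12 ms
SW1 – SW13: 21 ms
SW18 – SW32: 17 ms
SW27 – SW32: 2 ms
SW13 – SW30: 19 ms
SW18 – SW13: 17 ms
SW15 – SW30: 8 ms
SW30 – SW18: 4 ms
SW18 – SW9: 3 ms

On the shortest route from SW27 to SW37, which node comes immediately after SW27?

SW30

Candidate routes:
SW27 → SW30 → SW13 → SW1 → SW37: 7+19+21+12 = 59
SW27 → SW30 → SW18 → SW13 → SW1 → SW37: 7+4+17+21+12 = 61
Cheapest is SW27 → SW30 → SW13 → SW1 → SW37 at 59 ms.
So from SW27 the first move is to SW30.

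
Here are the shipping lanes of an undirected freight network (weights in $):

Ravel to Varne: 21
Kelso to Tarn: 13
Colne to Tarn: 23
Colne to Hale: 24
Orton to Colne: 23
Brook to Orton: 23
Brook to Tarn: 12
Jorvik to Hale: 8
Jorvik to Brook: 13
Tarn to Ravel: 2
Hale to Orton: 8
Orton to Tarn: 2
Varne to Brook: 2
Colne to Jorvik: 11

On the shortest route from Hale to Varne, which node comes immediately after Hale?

Jorvik

Candidate routes:
Hale–Orton–Brook–Varne: 8+23+2 = 33
Hale–Orton–Tarn–Brook–Varne: 8+2+12+2 = 24
Hale–Jorvik–Brook–Varne: 8+13+2 = 23
Cheapest is Hale–Jorvik–Brook–Varne at $23.
So from Hale the first move is to Jorvik.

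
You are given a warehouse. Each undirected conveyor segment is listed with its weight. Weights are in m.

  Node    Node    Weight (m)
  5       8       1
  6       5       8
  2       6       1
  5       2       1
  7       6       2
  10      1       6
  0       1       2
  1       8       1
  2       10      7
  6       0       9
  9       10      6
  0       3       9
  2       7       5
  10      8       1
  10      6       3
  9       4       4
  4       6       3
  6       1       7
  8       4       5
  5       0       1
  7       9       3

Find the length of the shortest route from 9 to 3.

17 m

Compare a few routes:
9 - 7 - 2 - 5 - 0 - 3: 3+5+1+1+9 = 19
9 - 7 - 6 - 2 - 5 - 0 - 3: 3+2+1+1+1+9 = 17
9 - 10 - 8 - 5 - 0 - 3: 6+1+1+1+9 = 18
9 - 4 - 6 - 2 - 5 - 0 - 3: 4+3+1+1+1+9 = 19
The minimum is 17 m via 9 - 7 - 6 - 2 - 5 - 0 - 3.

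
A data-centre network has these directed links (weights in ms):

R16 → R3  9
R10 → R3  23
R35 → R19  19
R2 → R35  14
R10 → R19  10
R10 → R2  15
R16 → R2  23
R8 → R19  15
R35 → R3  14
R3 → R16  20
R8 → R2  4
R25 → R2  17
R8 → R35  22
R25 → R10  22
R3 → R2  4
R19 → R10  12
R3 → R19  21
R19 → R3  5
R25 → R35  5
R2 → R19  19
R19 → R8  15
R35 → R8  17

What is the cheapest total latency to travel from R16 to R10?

Running Dijkstra from R16:
R16: 0
R3: 9  (via R16)
R2: 13  (via R3)
R35: 27  (via R2)
R19: 30  (via R3)
R10: 42  (via R19)
Shortest route: R16–R3–R19–R10 = 42 ms.

42 ms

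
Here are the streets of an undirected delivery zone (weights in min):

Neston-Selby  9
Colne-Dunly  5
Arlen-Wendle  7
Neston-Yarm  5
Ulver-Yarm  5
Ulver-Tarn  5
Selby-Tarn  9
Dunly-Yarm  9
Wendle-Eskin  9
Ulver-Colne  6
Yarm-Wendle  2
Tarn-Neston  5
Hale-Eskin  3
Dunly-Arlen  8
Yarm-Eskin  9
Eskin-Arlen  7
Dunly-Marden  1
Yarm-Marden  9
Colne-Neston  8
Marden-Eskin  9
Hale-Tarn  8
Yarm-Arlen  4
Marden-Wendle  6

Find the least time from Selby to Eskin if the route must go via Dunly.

32 min

Best Selby to Dunly: Selby–Neston–Colne–Dunly costing 22
Shortest Dunly→Eskin: Dunly–Marden–Eskin = 10
Total via Dunly: 22 + 10 = 32 min.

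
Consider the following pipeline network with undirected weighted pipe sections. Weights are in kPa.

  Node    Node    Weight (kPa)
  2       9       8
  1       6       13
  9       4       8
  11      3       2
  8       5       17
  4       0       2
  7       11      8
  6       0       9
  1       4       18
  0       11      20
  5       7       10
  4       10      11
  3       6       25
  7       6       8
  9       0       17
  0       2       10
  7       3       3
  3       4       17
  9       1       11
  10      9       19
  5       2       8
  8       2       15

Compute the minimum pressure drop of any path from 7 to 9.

26 kPa

Settle nodes by increasing distance from 7:
7: 0
3: 3  (via 7)
11: 5  (via 3)
6: 8  (via 7)
5: 10  (via 7)
0: 17  (via 6)
2: 18  (via 5)
4: 19  (via 0)
1: 21  (via 6)
9: 26  (via 2)
Shortest route: 7 → 5 → 2 → 9 = 26 kPa.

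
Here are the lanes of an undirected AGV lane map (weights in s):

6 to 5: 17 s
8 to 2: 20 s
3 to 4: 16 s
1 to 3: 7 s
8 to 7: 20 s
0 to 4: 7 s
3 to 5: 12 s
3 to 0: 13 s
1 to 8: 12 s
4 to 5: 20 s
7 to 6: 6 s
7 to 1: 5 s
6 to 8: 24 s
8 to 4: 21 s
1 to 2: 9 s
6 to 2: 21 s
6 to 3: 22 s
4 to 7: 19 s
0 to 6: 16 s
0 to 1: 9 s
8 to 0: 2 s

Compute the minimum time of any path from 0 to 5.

25 s

Shortest distances from 0:
0: 0
8: 2  (via 0)
4: 7  (via 0)
1: 9  (via 0)
3: 13  (via 0)
7: 14  (via 1)
6: 16  (via 0)
2: 18  (via 1)
5: 25  (via 3)
Shortest route: 0 → 3 → 5 = 25 s.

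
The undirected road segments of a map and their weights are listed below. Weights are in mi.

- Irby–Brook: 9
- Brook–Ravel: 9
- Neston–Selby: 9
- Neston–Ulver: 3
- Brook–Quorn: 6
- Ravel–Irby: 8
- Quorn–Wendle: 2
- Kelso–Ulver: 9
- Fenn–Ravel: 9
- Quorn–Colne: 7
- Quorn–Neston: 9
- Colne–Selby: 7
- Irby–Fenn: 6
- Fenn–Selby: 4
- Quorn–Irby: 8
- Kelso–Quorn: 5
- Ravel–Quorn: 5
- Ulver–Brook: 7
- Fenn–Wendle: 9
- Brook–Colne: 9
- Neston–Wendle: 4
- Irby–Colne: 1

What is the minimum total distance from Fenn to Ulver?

16 mi

Candidate routes:
Fenn → Irby → Brook → Ulver: 6+9+7 = 22
Fenn → Wendle → Quorn → Neston → Ulver: 9+2+9+3 = 23
Fenn → Selby → Neston → Ulver: 4+9+3 = 16
Cheapest is Fenn → Selby → Neston → Ulver at 16 mi.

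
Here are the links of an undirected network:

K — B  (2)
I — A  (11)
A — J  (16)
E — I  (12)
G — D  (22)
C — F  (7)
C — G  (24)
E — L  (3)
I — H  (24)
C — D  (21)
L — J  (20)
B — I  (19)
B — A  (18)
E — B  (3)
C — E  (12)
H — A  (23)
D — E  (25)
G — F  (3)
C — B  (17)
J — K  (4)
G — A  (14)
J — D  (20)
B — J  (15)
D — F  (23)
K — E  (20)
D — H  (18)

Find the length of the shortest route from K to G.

Running Dijkstra from K:
K: 0
B: 2  (via K)
J: 4  (via K)
E: 5  (via B)
L: 8  (via E)
C: 17  (via E)
I: 17  (via E)
A: 20  (via B)
D: 24  (via J)
F: 24  (via C)
G: 27  (via F)
Shortest route: K–B–E–C–F–G = 27.

27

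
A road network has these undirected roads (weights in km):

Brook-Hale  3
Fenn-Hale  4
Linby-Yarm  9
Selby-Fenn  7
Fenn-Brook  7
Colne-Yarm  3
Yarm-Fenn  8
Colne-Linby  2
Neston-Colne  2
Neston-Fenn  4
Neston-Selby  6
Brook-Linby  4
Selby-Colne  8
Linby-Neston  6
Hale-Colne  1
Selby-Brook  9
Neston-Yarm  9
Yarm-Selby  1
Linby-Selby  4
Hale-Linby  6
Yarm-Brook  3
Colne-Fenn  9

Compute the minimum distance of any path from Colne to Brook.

Running Dijkstra from Colne:
Colne: 0
Hale: 1  (via Colne)
Neston: 2  (via Colne)
Linby: 2  (via Colne)
Yarm: 3  (via Colne)
Brook: 4  (via Hale)
Shortest route: Colne → Hale → Brook = 4 km.

4 km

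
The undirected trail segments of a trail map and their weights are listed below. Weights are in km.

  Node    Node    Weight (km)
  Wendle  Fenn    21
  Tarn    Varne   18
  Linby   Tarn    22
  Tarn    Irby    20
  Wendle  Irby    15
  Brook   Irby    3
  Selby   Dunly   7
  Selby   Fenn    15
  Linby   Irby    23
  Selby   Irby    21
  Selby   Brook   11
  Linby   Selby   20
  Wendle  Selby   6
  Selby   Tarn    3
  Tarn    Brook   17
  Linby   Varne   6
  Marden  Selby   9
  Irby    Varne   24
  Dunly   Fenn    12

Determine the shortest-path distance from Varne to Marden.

30 km

Enumerating some paths:
Varne - Linby - Selby - Marden: 6+20+9 = 35
Varne - Tarn - Selby - Marden: 18+3+9 = 30
Varne - Linby - Tarn - Selby - Marden: 6+22+3+9 = 40
Cheapest is Varne - Tarn - Selby - Marden at 30 km.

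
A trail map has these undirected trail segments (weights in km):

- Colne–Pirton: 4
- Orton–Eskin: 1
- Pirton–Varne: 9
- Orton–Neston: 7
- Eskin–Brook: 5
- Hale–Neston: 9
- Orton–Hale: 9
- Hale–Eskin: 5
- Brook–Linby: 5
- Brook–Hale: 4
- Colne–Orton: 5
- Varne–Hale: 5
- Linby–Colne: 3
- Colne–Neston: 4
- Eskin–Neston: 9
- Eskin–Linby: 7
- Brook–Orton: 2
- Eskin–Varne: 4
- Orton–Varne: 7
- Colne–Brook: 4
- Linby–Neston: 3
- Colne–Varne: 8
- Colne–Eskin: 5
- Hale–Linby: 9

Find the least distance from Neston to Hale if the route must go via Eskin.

13 km

Shortest Neston→Eskin: Neston–Orton–Eskin = 8
Shortest Eskin→Hale: Eskin–Hale = 5
Total via Eskin: 8 + 5 = 13 km.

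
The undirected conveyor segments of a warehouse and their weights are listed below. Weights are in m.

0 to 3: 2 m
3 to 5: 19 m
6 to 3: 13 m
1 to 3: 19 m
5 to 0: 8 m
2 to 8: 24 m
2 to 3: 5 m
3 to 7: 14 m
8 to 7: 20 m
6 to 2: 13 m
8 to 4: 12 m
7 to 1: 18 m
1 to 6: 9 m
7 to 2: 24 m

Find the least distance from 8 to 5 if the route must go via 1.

67 m

Best 8 to 1: 8–7–1 costing 38
Best 1 to 5: 1–3–0–5 costing 29
Total via 1: 38 + 29 = 67 m.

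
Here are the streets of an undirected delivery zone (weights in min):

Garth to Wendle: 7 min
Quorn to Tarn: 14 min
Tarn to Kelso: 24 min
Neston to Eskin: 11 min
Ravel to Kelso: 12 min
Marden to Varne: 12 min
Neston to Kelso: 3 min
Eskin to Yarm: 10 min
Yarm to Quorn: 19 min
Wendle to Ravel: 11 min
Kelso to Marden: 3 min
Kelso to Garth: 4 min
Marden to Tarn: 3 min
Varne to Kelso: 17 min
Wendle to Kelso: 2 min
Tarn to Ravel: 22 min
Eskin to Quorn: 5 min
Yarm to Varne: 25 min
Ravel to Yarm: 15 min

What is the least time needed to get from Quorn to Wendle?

21 min

Candidate routes:
Quorn → Tarn → Marden → Kelso → Wendle: 14+3+3+2 = 22
Quorn → Eskin → Neston → Kelso → Wendle: 5+11+3+2 = 21
The minimum is 21 min via Quorn → Eskin → Neston → Kelso → Wendle.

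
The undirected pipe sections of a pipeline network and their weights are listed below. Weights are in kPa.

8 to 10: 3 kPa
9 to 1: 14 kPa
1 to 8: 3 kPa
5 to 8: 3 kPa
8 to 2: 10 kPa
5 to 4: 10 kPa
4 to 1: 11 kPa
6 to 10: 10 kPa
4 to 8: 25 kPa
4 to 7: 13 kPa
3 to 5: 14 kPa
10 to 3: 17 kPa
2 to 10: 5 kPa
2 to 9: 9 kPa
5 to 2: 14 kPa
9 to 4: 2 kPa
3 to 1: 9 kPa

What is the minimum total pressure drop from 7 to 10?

29 kPa

Shortest distances from 7:
7: 0
4: 13  (via 7)
9: 15  (via 4)
5: 23  (via 4)
1: 24  (via 4)
2: 24  (via 9)
8: 26  (via 5)
10: 29  (via 2)
Shortest route: 7 → 4 → 9 → 2 → 10 = 29 kPa.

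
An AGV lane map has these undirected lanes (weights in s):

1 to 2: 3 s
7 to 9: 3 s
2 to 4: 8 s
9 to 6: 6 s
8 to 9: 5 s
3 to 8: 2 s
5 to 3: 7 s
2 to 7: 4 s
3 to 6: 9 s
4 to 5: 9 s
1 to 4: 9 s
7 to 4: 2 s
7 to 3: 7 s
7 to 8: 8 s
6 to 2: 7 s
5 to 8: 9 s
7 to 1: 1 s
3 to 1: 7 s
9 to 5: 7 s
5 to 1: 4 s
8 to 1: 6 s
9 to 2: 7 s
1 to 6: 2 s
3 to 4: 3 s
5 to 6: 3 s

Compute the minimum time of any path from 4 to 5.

7 s

Candidate routes:
4 → 7 → 1 → 5: 2+1+4 = 7
4 → 5: 9 = 9
4 → 3 → 5: 3+7 = 10
4 → 7 → 1 → 6 → 5: 2+1+2+3 = 8
The minimum is 7 s via 4 → 7 → 1 → 5.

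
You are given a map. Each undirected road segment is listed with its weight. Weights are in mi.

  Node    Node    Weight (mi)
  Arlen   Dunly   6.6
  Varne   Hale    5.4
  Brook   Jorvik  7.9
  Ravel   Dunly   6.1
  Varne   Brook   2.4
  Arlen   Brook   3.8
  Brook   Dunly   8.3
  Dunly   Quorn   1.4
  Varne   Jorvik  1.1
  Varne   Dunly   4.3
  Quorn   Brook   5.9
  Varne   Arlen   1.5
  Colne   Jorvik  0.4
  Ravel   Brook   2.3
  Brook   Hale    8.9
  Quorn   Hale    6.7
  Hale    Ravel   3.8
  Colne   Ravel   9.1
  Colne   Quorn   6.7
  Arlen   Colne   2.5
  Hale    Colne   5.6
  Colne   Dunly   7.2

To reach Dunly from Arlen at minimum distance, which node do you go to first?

Candidate routes:
Arlen–Dunly: 6.6 = 6.6
Arlen–Colne–Jorvik–Varne–Dunly: 2.5+0.4+1.1+4.3 = 8.3
Arlen–Varne–Dunly: 1.5+4.3 = 5.8
Arlen–Colne–Dunly: 2.5+7.2 = 9.7
The minimum is 5.8 mi via Arlen–Varne–Dunly.
So from Arlen the first move is to Varne.

Varne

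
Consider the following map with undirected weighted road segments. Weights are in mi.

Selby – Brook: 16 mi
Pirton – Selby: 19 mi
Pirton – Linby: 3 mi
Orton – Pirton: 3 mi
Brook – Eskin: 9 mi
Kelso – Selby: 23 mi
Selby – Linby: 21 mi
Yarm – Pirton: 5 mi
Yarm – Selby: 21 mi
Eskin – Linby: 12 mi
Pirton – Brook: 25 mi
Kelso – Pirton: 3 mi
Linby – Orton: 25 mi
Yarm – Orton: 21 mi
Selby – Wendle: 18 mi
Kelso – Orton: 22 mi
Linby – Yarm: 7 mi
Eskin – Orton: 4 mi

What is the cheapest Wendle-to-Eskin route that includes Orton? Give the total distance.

44 mi

Best Wendle to Orton: Wendle → Selby → Pirton → Orton costing 40
Shortest Orton→Eskin: Orton → Eskin = 4
Total via Orton: 40 + 4 = 44 mi.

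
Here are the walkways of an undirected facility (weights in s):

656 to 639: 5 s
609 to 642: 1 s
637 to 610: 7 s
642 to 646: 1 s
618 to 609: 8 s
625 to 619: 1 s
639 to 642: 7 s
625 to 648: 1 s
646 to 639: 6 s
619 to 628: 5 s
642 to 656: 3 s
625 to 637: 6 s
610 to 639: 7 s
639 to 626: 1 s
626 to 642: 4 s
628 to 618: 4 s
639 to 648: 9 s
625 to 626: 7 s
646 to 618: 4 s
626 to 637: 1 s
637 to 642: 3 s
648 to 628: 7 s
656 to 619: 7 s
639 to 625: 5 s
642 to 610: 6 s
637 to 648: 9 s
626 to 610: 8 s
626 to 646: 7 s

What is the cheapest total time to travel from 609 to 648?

Candidate routes:
609 - 642 - 626 - 625 - 648: 1+4+7+1 = 13
609 - 642 - 626 - 639 - 625 - 648: 1+4+1+5+1 = 12
609 - 642 - 637 - 626 - 639 - 625 - 648: 1+3+1+1+5+1 = 12
609 - 642 - 637 - 625 - 648: 1+3+6+1 = 11
The minimum is 11 s via 609 - 642 - 637 - 625 - 648.

11 s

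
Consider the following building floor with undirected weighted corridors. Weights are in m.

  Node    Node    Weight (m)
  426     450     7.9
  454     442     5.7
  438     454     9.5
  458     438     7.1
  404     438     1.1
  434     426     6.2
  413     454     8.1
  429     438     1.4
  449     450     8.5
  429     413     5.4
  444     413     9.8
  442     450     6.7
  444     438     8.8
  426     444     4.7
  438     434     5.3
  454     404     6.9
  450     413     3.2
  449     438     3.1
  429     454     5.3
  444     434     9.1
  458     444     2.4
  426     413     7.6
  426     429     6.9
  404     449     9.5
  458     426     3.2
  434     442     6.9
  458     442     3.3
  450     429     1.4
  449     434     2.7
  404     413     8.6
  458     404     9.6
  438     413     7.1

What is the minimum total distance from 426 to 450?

7.9 m

Candidate routes:
426–429–450: 6.9+1.4 = 8.3
426–450: 7.9 = 7.9
The minimum is 7.9 m via 426–450.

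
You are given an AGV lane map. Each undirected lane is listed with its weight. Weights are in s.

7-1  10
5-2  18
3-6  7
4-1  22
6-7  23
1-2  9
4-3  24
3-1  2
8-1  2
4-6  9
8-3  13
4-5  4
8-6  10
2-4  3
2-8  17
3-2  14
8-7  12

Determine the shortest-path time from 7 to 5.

Enumerating some paths:
7–8–1–2–4–5: 12+2+9+3+4 = 30
7–1–2–4–5: 10+9+3+4 = 26
7–1–3–6–4–5: 10+2+7+9+4 = 32
The minimum is 26 s via 7–1–2–4–5.

26 s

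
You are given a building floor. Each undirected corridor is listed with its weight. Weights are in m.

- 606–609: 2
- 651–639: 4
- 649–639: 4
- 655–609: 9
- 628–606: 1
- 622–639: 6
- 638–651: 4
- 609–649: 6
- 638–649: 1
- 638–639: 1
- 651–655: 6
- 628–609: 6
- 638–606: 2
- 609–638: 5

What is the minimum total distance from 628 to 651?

Compare a few routes:
628 - 606 - 638 - 651: 1+2+4 = 7
628 - 606 - 638 - 639 - 651: 1+2+1+4 = 8
628 - 606 - 609 - 638 - 651: 1+2+5+4 = 12
Cheapest is 628 - 606 - 638 - 651 at 7 m.

7 m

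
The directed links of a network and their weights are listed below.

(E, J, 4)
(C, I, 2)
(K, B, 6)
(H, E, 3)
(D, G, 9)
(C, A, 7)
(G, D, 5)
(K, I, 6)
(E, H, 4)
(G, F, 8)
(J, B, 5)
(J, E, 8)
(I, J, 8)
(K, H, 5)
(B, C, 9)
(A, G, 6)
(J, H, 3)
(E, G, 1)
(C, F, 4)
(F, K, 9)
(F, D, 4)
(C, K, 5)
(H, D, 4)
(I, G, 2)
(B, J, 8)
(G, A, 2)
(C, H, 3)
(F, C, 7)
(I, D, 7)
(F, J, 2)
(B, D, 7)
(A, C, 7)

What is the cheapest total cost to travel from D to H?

Shortest distances from D:
D: 0
G: 9  (via D)
A: 11  (via G)
F: 17  (via G)
C: 18  (via A)
J: 19  (via F)
I: 20  (via C)
H: 21  (via C)
Shortest route: D → G → A → C → H = 21.

21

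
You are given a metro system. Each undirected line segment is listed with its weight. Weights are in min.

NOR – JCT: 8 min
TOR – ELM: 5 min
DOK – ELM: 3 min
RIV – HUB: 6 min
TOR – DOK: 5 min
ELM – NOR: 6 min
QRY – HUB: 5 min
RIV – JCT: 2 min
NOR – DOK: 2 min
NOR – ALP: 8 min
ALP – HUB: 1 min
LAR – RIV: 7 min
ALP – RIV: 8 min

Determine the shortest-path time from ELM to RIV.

15 min

Candidate routes:
ELM–NOR–JCT–RIV: 6+8+2 = 16
ELM–DOK–NOR–JCT–RIV: 3+2+8+2 = 15
ELM–DOK–NOR–ALP–HUB–RIV: 3+2+8+1+6 = 20
The minimum is 15 min via ELM–DOK–NOR–JCT–RIV.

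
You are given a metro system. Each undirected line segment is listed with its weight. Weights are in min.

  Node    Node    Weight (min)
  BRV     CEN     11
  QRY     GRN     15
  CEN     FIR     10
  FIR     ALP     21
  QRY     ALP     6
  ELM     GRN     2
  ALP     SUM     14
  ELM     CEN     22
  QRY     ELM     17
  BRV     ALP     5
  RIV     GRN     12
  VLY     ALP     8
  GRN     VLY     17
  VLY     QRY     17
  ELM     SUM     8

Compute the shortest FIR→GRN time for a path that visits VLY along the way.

46 min

Best FIR to VLY: FIR → ALP → VLY costing 29
Shortest VLY→GRN: VLY → GRN = 17
Total via VLY: 29 + 17 = 46 min.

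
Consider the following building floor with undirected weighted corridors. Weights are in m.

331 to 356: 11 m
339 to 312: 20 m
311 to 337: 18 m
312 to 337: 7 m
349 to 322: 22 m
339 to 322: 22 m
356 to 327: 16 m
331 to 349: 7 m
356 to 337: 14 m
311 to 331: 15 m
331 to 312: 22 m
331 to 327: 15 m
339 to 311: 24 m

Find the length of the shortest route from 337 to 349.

Compare a few routes:
337 - 312 - 331 - 349: 7+22+7 = 36
337 - 356 - 331 - 349: 14+11+7 = 32
Cheapest is 337 - 356 - 331 - 349 at 32 m.

32 m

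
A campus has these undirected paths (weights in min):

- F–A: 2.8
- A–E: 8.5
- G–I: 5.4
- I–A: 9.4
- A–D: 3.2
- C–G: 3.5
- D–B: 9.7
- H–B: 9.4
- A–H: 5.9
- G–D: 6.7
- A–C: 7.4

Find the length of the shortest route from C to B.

19.9 min

Running Dijkstra from C:
C: 0
G: 3.5  (via C)
A: 7.4  (via C)
I: 8.9  (via G)
D: 10.2  (via G)
F: 10.2  (via A)
H: 13.3  (via A)
E: 15.9  (via A)
B: 19.9  (via D)
Shortest route: C → G → D → B = 19.9 min.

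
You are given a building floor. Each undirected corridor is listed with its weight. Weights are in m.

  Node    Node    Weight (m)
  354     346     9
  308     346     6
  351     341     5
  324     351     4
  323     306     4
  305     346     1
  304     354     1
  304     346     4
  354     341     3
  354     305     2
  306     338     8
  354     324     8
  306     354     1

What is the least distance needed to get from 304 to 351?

9 m

Enumerating some paths:
304 - 354 - 341 - 351: 1+3+5 = 9
304 - 346 - 305 - 354 - 341 - 351: 4+1+2+3+5 = 15
304 - 354 - 324 - 351: 1+8+4 = 13
The minimum is 9 m via 304 - 354 - 341 - 351.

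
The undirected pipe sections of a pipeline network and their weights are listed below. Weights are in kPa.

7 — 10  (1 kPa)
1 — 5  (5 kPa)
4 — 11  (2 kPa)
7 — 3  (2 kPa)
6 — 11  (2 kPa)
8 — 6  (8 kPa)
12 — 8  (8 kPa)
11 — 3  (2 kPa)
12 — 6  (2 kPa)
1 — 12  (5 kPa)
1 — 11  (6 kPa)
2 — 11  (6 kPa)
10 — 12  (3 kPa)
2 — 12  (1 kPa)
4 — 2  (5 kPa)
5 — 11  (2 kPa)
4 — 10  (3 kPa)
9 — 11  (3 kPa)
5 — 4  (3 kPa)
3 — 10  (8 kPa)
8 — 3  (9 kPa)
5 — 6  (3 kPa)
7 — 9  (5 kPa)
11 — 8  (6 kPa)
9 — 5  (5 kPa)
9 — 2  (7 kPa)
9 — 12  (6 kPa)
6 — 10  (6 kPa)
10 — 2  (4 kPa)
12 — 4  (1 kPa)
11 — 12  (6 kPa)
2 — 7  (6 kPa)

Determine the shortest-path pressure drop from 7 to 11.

Candidate routes:
7 - 10 - 4 - 11: 1+3+2 = 6
7 - 3 - 11: 2+2 = 4
Cheapest is 7 - 3 - 11 at 4 kPa.

4 kPa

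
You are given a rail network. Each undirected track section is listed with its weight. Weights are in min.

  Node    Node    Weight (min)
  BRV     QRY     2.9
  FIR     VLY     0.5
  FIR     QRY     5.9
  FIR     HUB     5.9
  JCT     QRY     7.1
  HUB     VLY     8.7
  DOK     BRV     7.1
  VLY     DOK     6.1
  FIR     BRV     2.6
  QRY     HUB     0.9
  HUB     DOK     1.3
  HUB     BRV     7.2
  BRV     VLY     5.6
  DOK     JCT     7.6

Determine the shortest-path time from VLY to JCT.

Enumerating some paths:
VLY → FIR → HUB → QRY → JCT: 0.5+5.9+0.9+7.1 = 14.4
VLY → FIR → QRY → JCT: 0.5+5.9+7.1 = 13.5
VLY → FIR → BRV → QRY → JCT: 0.5+2.6+2.9+7.1 = 13.1
VLY → DOK → JCT: 6.1+7.6 = 13.7
The minimum is 13.1 min via VLY → FIR → BRV → QRY → JCT.

13.1 min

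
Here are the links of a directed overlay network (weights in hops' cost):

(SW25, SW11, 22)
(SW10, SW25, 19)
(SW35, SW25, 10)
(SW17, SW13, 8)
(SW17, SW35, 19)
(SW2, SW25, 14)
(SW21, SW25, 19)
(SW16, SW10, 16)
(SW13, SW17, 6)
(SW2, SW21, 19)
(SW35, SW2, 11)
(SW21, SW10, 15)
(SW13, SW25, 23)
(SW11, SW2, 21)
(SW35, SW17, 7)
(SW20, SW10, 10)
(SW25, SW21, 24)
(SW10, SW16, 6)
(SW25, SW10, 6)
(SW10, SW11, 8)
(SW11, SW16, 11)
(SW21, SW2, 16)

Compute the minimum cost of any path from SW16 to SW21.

59 hops' cost

Settle nodes by increasing distance from SW16:
SW16: 0
SW10: 16  (via SW16)
SW11: 24  (via SW10)
SW25: 35  (via SW10)
SW2: 45  (via SW11)
SW21: 59  (via SW25)
Shortest route: SW16 → SW10 → SW25 → SW21 = 59 hops' cost.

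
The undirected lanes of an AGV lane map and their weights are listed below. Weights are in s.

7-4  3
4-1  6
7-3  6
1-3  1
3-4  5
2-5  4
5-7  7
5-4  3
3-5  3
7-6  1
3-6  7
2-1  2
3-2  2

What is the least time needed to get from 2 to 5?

Shortest distances from 2:
2: 0
1: 2  (via 2)
3: 2  (via 2)
5: 4  (via 2)
Shortest route: 2–5 = 4 s.

4 s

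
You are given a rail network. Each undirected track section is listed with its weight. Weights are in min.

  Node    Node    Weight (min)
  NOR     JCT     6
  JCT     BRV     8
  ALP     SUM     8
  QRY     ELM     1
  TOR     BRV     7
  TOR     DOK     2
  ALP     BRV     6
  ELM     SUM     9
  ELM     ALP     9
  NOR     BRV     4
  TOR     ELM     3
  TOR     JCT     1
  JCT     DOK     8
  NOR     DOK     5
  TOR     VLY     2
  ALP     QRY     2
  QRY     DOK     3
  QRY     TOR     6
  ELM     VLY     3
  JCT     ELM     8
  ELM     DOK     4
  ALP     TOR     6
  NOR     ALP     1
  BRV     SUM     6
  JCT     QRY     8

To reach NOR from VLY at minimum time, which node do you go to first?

Compare a few routes:
VLY → TOR → ALP → NOR: 2+6+1 = 9
VLY → TOR → JCT → NOR: 2+1+6 = 9
VLY → TOR → DOK → NOR: 2+2+5 = 9
VLY → ELM → QRY → ALP → NOR: 3+1+2+1 = 7
The minimum is 7 min via VLY → ELM → QRY → ALP → NOR.
So from VLY the first move is to ELM.

ELM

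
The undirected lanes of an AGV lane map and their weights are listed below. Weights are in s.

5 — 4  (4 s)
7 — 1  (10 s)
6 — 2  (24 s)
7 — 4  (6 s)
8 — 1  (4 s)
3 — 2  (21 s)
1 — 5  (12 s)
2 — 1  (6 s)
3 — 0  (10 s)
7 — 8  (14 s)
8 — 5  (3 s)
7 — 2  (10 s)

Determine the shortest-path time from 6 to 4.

Candidate routes:
6–2–1–7–4: 24+6+10+6 = 46
6–2–1–8–5–4: 24+6+4+3+4 = 41
6–2–7–4: 24+10+6 = 40
6–2–1–5–4: 24+6+12+4 = 46
Cheapest is 6–2–7–4 at 40 s.

40 s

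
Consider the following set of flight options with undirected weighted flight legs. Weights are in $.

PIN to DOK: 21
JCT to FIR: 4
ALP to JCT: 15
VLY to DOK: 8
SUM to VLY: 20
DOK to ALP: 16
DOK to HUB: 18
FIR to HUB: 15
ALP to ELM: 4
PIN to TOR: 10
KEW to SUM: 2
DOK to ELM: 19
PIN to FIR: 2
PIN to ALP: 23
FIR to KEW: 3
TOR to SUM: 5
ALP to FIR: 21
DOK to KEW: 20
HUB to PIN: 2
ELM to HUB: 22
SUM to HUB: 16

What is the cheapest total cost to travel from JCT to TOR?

Compare a few routes:
JCT → FIR → PIN → TOR: 4+2+10 = 16
JCT → FIR → KEW → SUM → TOR: 4+3+2+5 = 14
The minimum is $14 via JCT → FIR → KEW → SUM → TOR.

$14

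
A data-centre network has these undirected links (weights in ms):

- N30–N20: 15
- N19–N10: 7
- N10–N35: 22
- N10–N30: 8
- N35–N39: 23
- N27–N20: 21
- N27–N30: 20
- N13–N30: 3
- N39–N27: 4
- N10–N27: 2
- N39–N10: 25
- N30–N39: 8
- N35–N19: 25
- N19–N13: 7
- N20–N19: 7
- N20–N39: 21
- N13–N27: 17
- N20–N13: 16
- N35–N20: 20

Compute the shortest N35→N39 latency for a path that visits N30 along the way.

38 ms

Shortest N35→N30: N35–N10–N30 = 30
Best N30 to N39: N30–N39 costing 8
Total via N30: 30 + 8 = 38 ms.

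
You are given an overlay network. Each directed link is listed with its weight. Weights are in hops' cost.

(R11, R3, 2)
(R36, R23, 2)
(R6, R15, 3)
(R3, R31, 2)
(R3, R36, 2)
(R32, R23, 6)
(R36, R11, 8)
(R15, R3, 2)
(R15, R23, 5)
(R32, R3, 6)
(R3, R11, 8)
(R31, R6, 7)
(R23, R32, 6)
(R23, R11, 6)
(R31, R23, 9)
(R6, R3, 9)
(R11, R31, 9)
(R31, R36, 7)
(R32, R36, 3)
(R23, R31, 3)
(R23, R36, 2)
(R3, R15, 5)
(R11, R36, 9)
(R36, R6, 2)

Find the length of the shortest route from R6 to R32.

14 hops' cost

Settle nodes by increasing distance from R6:
R6: 0
R15: 3  (via R6)
R3: 5  (via R15)
R36: 7  (via R3)
R31: 7  (via R3)
R23: 8  (via R15)
R11: 13  (via R3)
R32: 14  (via R23)
Shortest route: R6–R15–R23–R32 = 14 hops' cost.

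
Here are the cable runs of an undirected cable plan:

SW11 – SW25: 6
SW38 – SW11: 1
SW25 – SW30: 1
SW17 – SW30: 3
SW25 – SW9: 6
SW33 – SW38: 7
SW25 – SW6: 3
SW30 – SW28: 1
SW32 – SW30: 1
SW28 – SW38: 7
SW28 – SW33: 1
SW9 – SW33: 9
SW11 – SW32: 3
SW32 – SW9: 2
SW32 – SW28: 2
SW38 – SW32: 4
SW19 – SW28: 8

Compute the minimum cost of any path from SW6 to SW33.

Settle nodes by increasing distance from SW6:
SW6: 0
SW25: 3  (via SW6)
SW30: 4  (via SW25)
SW32: 5  (via SW30)
SW28: 5  (via SW30)
SW33: 6  (via SW28)
Shortest route: SW6–SW25–SW30–SW28–SW33 = 6.

6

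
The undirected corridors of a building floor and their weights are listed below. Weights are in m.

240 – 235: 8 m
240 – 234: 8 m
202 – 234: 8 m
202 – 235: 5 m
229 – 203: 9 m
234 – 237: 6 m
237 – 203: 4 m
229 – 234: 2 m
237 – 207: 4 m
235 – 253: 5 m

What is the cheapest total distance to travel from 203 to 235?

Settle nodes by increasing distance from 203:
203: 0
237: 4  (via 203)
207: 8  (via 237)
229: 9  (via 203)
234: 10  (via 237)
202: 18  (via 234)
240: 18  (via 234)
235: 23  (via 202)
Shortest route: 203 → 237 → 234 → 202 → 235 = 23 m.

23 m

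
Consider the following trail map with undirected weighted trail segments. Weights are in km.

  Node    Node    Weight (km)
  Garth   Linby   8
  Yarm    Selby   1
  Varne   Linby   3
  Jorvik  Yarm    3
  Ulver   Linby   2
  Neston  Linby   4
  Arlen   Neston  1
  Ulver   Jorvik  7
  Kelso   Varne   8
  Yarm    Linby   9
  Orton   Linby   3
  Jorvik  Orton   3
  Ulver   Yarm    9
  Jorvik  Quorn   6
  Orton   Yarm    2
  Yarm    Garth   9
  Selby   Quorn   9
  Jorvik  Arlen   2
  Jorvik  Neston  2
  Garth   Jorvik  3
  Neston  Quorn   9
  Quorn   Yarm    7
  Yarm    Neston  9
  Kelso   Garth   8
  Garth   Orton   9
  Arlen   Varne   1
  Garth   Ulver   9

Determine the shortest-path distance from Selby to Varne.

7 km

Enumerating some paths:
Selby - Yarm - Orton - Linby - Varne: 1+2+3+3 = 9
Selby - Yarm - Jorvik - Arlen - Varne: 1+3+2+1 = 7
Selby - Yarm - Jorvik - Neston - Arlen - Varne: 1+3+2+1+1 = 8
The minimum is 7 km via Selby - Yarm - Jorvik - Arlen - Varne.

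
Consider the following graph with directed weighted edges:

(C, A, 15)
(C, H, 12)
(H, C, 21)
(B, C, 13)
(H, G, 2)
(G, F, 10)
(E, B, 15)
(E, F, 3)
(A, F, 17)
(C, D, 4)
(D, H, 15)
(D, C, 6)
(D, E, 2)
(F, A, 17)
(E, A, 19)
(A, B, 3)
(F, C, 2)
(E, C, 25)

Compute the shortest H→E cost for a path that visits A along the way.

51

Best H to A: H → G → F → A costing 29
Shortest A→E: A → B → C → D → E = 22
Total via A: 29 + 22 = 51.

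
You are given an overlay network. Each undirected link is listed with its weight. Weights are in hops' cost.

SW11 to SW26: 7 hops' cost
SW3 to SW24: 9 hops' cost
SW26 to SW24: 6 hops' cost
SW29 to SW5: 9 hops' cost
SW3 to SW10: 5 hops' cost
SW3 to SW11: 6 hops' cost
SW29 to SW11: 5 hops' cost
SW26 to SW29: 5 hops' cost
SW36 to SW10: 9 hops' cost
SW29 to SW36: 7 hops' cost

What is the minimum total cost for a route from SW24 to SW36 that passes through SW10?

23 hops' cost

Shortest SW24→SW10: SW24–SW3–SW10 = 14
Best SW10 to SW36: SW10–SW36 costing 9
Total via SW10: 14 + 9 = 23 hops' cost.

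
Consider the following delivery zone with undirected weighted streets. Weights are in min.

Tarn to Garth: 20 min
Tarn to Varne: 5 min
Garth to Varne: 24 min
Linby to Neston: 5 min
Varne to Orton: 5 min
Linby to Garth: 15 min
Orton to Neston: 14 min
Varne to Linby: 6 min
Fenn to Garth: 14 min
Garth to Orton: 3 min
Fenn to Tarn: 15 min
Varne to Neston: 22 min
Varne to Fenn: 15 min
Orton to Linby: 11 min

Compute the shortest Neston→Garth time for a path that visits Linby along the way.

19 min

Shortest Neston→Linby: Neston → Linby = 5
Best Linby to Garth: Linby → Orton → Garth costing 14
Total via Linby: 5 + 14 = 19 min.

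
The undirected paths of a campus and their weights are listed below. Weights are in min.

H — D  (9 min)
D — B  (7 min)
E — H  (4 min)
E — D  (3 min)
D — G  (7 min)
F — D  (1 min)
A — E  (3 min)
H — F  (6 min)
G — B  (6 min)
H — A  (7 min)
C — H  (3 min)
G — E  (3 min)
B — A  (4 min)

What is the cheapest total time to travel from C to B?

14 min

Candidate routes:
C–H–F–D–B: 3+6+1+7 = 17
C–H–E–D–B: 3+4+3+7 = 17
C–H–E–G–B: 3+4+3+6 = 16
C–H–A–B: 3+7+4 = 14
The minimum is 14 min via C–H–A–B.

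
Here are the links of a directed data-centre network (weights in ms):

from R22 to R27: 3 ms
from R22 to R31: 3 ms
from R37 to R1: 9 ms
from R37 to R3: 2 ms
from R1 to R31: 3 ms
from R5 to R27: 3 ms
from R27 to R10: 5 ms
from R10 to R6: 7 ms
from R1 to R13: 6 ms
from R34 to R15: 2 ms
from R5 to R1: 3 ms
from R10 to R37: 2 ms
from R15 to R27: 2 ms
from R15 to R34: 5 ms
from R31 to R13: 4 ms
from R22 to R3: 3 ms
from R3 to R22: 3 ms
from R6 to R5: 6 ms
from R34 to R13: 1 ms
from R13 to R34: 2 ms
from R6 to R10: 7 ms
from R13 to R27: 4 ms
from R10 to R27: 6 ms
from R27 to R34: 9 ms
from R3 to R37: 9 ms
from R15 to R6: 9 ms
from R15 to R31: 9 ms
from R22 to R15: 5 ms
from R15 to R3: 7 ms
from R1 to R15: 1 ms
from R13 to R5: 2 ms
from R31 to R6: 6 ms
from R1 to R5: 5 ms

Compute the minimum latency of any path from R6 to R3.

11 ms

Enumerating some paths:
R6 - R5 - R27 - R10 - R37 - R3: 6+3+5+2+2 = 18
R6 - R5 - R1 - R15 - R3: 6+3+1+7 = 17
R6 - R10 - R37 - R3: 7+2+2 = 11
The minimum is 11 ms via R6 - R10 - R37 - R3.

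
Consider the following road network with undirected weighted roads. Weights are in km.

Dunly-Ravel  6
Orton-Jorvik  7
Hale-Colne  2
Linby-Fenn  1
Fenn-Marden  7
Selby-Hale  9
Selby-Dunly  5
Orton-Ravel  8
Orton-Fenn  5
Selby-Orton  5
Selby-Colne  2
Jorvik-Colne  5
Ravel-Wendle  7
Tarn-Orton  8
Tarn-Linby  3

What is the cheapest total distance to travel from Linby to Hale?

15 km

Settle nodes by increasing distance from Linby:
Linby: 0
Fenn: 1  (via Linby)
Tarn: 3  (via Linby)
Orton: 6  (via Fenn)
Marden: 8  (via Fenn)
Selby: 11  (via Orton)
Colne: 13  (via Selby)
Jorvik: 13  (via Orton)
Ravel: 14  (via Orton)
Hale: 15  (via Colne)
Shortest route: Linby → Fenn → Orton → Selby → Colne → Hale = 15 km.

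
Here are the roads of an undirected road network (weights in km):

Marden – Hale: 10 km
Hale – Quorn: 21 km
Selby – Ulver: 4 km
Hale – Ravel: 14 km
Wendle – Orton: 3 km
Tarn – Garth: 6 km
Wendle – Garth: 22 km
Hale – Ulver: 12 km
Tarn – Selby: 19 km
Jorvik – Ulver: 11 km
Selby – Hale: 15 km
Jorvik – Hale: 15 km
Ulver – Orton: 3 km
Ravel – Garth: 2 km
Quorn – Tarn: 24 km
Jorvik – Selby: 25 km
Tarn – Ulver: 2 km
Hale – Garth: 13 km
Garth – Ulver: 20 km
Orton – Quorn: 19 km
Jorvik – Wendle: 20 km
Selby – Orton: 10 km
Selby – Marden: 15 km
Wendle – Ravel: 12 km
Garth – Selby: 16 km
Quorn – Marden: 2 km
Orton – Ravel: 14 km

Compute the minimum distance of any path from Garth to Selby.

Candidate routes:
Garth - Selby: 16 = 16
Garth - Tarn - Ulver - Selby: 6+2+4 = 12
The minimum is 12 km via Garth - Tarn - Ulver - Selby.

12 km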